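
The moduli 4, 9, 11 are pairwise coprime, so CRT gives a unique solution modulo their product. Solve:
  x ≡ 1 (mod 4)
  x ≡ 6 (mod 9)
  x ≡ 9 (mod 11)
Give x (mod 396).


Moduli 4, 9, 11 are pairwise coprime; by CRT there is a unique solution modulo M = 4 · 9 · 11 = 396.
Solve pairwise, accumulating the modulus:
  Start with x ≡ 1 (mod 4).
  Combine with x ≡ 6 (mod 9): since gcd(4, 9) = 1, we get a unique residue mod 36.
    Write x = 1 + 4·t and substitute into x ≡ 6 (mod 9): 4·t ≡ 6 − 1 = 5 (mod 9).
    The inverse of 4 mod 9 is 7 (since 4·7 = 28 = 3·9 + 1), so t ≡ 7·5 = 35 ≡ 8 (mod 9).
    Then x = 1 + 4·8 = 33, valid modulo lcm(4, 9) = 36: x ≡ 33 (mod 36).
  Combine with x ≡ 9 (mod 11): since gcd(36, 11) = 1, we get a unique residue mod 396.
    Write x = 33 + 36·t and substitute into x ≡ 9 (mod 11): 36·t ≡ 9 − 33 = -24 (mod 11).
    Reduce coefficients mod 11: 3·t ≡ 9 (mod 11).
    The inverse of 3 mod 11 is 4 (since 3·4 = 12 = 1·11 + 1), so t ≡ 4·9 = 36 ≡ 3 (mod 11).
    Then x = 33 + 36·3 = 141, valid modulo lcm(36, 11) = 396: x ≡ 141 (mod 396).
Verify: 141 mod 4 = 1 ✓, 141 mod 9 = 6 ✓, 141 mod 11 = 9 ✓.

x ≡ 141 (mod 396).


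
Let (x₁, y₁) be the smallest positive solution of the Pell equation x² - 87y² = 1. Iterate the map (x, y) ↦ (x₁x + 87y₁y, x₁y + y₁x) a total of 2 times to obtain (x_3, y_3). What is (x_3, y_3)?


Step 1: Find the fundamental solution (x₁, y₁) of x² - 87y² = 1.
  Expand √87 as a continued fraction. a₀ = ⌊√87⌋ = 9; iterate m_{k+1} = d_k·a_k − m_k, d_{k+1} = (87 − m_{k+1}²)/d_k, a_{k+1} = ⌊(a₀ + m_{k+1})/d_{k+1}⌋ (starting m₀ = 0, d₀ = 1), with convergents p_k = a_k·p_{k-1} + p_{k-2}, q_k = a_k·q_{k-1} + q_{k-2} (p₋₁ = 1, q₋₁ = 0):
  k = 0: a₀ = 9; p₀/q₀ = 9/1; p₀² − 87·q₀² = 81 − 87 = -6.
  k = 1: m = 9, d = 6, a = ⌊(9 + 9)/6⌋ = 3; p/q = (3·9 + 1)/(3·1 + 0) = 28/3; p² − 87·q² = 784 − 783 = 1.
  The first convergent with p² − 87·q² = 1 gives the fundamental solution (x₁, y₁) = (28, 3).
Step 2: Apply the recurrence (x_{n+1}, y_{n+1}) = (x₁x_n + 87y₁y_n, x₁y_n + y₁x_n) repeatedly.
  From (x_1, y_1) = (28, 3): x_2 = 28·28 + 87·3·3 = 1567; y_2 = 28·3 + 3·28 = 168.
  From (x_2, y_2) = (1567, 168): x_3 = 28·1567 + 87·3·168 = 87724; y_3 = 28·168 + 3·1567 = 9405.
Step 3: Verify x_3² - 87·y_3² = 7695500176 - 7695500175 = 1 (should be 1). ✓

(x_1, y_1) = (28, 3); (x_3, y_3) = (87724, 9405).


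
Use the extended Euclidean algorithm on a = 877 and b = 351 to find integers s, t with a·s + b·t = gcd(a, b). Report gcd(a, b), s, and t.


Euclidean algorithm on (877, 351) — divide until remainder is 0:
  877 = 2 · 351 + 175
  351 = 2 · 175 + 1
  175 = 175 · 1 + 0
gcd(877, 351) = 1.
Track Bezout coefficients alongside the remainders: start with r₀ = 877 = a·1 + b·0 (s = 1, t = 0) and r₁ = 351 = a·0 + b·1 (s = 0, t = 1); each new remainder r_{k+1} = r_{k-1} − q_k·r_k inherits s_{k+1} = s_{k-1} − q_k·s_k, t_{k+1} = t_{k-1} − q_k·t_k, so r_k = a·s_k + b·t_k at every step:
  q = 2: r = 175, s = 1 − 2·0 = 1, t = 0 − 2·1 = -2  (check: 877·1 + 351·(-2) = 175)
  q = 2: r = 1, s = 0 − 2·1 = -2, t = 1 − 2·(-2) = 5  (check: 877·(-2) + 351·5 = 1)
The row with r = 1 (the gcd) gives the Bezout coefficients s = -2, t = 5.
Result: 877 · (-2) + 351 · (5) = 1.

gcd(877, 351) = 1; s = -2, t = 5 (check: 877·(-2) + 351·5 = 1).


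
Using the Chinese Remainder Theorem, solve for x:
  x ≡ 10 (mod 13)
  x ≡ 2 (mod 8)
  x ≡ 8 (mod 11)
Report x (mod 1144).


Moduli 13, 8, 11 are pairwise coprime; by CRT there is a unique solution modulo M = 13 · 8 · 11 = 1144.
Solve pairwise, accumulating the modulus:
  Start with x ≡ 10 (mod 13).
  Combine with x ≡ 2 (mod 8): since gcd(13, 8) = 1, we get a unique residue mod 104.
    Write x = 10 + 13·t and substitute into x ≡ 2 (mod 8): 13·t ≡ 2 − 10 = -8 (mod 8).
    Reduce coefficients mod 8: 5·t ≡ 0 (mod 8).
    The inverse of 5 mod 8 is 5 (since 5·5 = 25 = 3·8 + 1), so t ≡ 5·0 = 0 ≡ 0 (mod 8).
    Then x = 10 + 13·0 = 10, valid modulo lcm(13, 8) = 104: x ≡ 10 (mod 104).
  Combine with x ≡ 8 (mod 11): since gcd(104, 11) = 1, we get a unique residue mod 1144.
    Write x = 10 + 104·t and substitute into x ≡ 8 (mod 11): 104·t ≡ 8 − 10 = -2 (mod 11).
    Reduce coefficients mod 11: 5·t ≡ 9 (mod 11).
    The inverse of 5 mod 11 is 9 (since 5·9 = 45 = 4·11 + 1), so t ≡ 9·9 = 81 ≡ 4 (mod 11).
    Then x = 10 + 104·4 = 426, valid modulo lcm(104, 11) = 1144: x ≡ 426 (mod 1144).
Verify: 426 mod 13 = 10 ✓, 426 mod 8 = 2 ✓, 426 mod 11 = 8 ✓.

x ≡ 426 (mod 1144).


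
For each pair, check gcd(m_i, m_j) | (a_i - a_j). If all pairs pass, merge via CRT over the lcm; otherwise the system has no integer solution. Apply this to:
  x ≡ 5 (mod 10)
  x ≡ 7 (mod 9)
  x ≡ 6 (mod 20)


Moduli 10, 9, 20 are not pairwise coprime, so CRT works modulo lcm(m_i) when all pairwise compatibility conditions hold.
Pairwise compatibility: gcd(m_i, m_j) must divide a_i - a_j for every pair.
Merge one congruence at a time:
  Start: x ≡ 5 (mod 10).
  Combine with x ≡ 7 (mod 9): gcd(10, 9) = 1; 7 - 5 = 2, which IS divisible by 1, so compatible.
    Write x = 5 + 10·t and substitute into x ≡ 7 (mod 9): 10·t ≡ 7 − 5 = 2 (mod 9).
    Reduce coefficients mod 9: 1·t ≡ 2 (mod 9).
    So t ≡ 2 (mod 9).
    Then x = 5 + 10·2 = 25, valid modulo lcm(10, 9) = 90: x ≡ 25 (mod 90).
  Combine with x ≡ 6 (mod 20): gcd(90, 20) = 10, and 6 - 25 = -19 is NOT divisible by 10.
    ⇒ system is inconsistent (no integer solution).

No solution (the system is inconsistent).


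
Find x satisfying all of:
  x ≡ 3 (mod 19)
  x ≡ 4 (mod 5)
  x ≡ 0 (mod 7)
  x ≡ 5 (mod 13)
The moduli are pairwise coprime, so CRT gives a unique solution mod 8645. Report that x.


Product of moduli M = 19 · 5 · 7 · 13 = 8645.
Merge one congruence at a time:
  Start: x ≡ 3 (mod 19).
  Combine with x ≡ 4 (mod 5); new modulus lcm = 95.
    Write x = 3 + 19·t and substitute into x ≡ 4 (mod 5): 19·t ≡ 4 − 3 = 1 (mod 5).
    Reduce coefficients mod 5: 4·t ≡ 1 (mod 5).
    The inverse of 4 mod 5 is 4 (since 4·4 = 16 = 3·5 + 1), so t ≡ 4·1 = 4 ≡ 4 (mod 5).
    Then x = 3 + 19·4 = 79, valid modulo lcm(19, 5) = 95: x ≡ 79 (mod 95).
  Combine with x ≡ 0 (mod 7); new modulus lcm = 665.
    Write x = 79 + 95·t and substitute into x ≡ 0 (mod 7): 95·t ≡ 0 − 79 = -79 (mod 7).
    Reduce coefficients mod 7: 4·t ≡ 5 (mod 7).
    The inverse of 4 mod 7 is 2 (since 4·2 = 8 = 1·7 + 1), so t ≡ 2·5 = 10 ≡ 3 (mod 7).
    Then x = 79 + 95·3 = 364, valid modulo lcm(95, 7) = 665: x ≡ 364 (mod 665).
  Combine with x ≡ 5 (mod 13); new modulus lcm = 8645.
    Write x = 364 + 665·t and substitute into x ≡ 5 (mod 13): 665·t ≡ 5 − 364 = -359 (mod 13).
    Reduce coefficients mod 13: 2·t ≡ 5 (mod 13).
    The inverse of 2 mod 13 is 7 (since 2·7 = 14 = 1·13 + 1), so t ≡ 7·5 = 35 ≡ 9 (mod 13).
    Then x = 364 + 665·9 = 6349, valid modulo lcm(665, 13) = 8645: x ≡ 6349 (mod 8645).
Verify against each original: 6349 mod 19 = 3, 6349 mod 5 = 4, 6349 mod 7 = 0, 6349 mod 13 = 5.

x ≡ 6349 (mod 8645).


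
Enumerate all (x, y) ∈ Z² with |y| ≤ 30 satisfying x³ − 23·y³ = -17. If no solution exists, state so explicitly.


The equation is x³ - 23y³ = -17. For fixed y, x³ = 23·y³ − 17, so a solution requires the RHS to be a perfect cube.
Strategy: iterate y from -30 to 30, compute RHS = 23·y³ − 17, and check whether it is a (positive or negative) perfect cube.
Check small values of y:
  y = 0: RHS = -17 is not a perfect cube.
  y = 1: RHS = 6 is not a perfect cube.
  y = -1: RHS = -40 is not a perfect cube.
  y = 2: RHS = 167 is not a perfect cube.
  y = -2: RHS = -201 is not a perfect cube.
  y = 3: RHS = 604 is not a perfect cube.
  y = -3: RHS = -638 is not a perfect cube.
Continuing the search up to |y| = 30 finds no solutions either.
No (x, y) in the scanned range satisfies the equation.

No integer solutions with |y| ≤ 30.


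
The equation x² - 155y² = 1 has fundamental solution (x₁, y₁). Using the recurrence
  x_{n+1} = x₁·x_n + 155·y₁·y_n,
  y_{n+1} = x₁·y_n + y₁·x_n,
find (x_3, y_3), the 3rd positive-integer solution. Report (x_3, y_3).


Step 1: Find the fundamental solution (x₁, y₁) of x² - 155y² = 1.
  Expand √155 as a continued fraction. a₀ = ⌊√155⌋ = 12; iterate m_{k+1} = d_k·a_k − m_k, d_{k+1} = (155 − m_{k+1}²)/d_k, a_{k+1} = ⌊(a₀ + m_{k+1})/d_{k+1}⌋ (starting m₀ = 0, d₀ = 1), with convergents p_k = a_k·p_{k-1} + p_{k-2}, q_k = a_k·q_{k-1} + q_{k-2} (p₋₁ = 1, q₋₁ = 0):
  k = 0: a₀ = 12; p₀/q₀ = 12/1; p₀² − 155·q₀² = 144 − 155 = -11.
  k = 1: m = 12, d = 11, a = ⌊(12 + 12)/11⌋ = 2; p/q = (2·12 + 1)/(2·1 + 0) = 25/2; p² − 155·q² = 625 − 620 = 5.
  k = 2: m = 10, d = 5, a = ⌊(12 + 10)/5⌋ = 4; p/q = (4·25 + 12)/(4·2 + 1) = 112/9; p² − 155·q² = 12544 − 12555 = -11.
  k = 3: m = 10, d = 11, a = ⌊(12 + 10)/11⌋ = 2; p/q = (2·112 + 25)/(2·9 + 2) = 249/20; p² − 155·q² = 62001 − 62000 = 1.
  The first convergent with p² − 155·q² = 1 gives the fundamental solution (x₁, y₁) = (249, 20).
Step 2: Apply the recurrence (x_{n+1}, y_{n+1}) = (x₁x_n + 155y₁y_n, x₁y_n + y₁x_n) repeatedly.
  From (x_1, y_1) = (249, 20): x_2 = 249·249 + 155·20·20 = 124001; y_2 = 249·20 + 20·249 = 9960.
  From (x_2, y_2) = (124001, 9960): x_3 = 249·124001 + 155·20·9960 = 61752249; y_3 = 249·9960 + 20·124001 = 4960060.
Step 3: Verify x_3² - 155·y_3² = 3813340256558001 - 3813340256558000 = 1 (should be 1). ✓

(x_1, y_1) = (249, 20); (x_3, y_3) = (61752249, 4960060).


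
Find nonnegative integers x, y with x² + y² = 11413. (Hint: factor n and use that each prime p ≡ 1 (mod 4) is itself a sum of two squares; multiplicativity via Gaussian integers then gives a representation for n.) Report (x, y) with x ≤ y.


Step 1: Factor n = 11413 = 101 · 113.
Step 2: Check the mod-4 condition on each prime factor: 101 ≡ 1 (mod 4), exponent 1; 113 ≡ 1 (mod 4), exponent 1.
All primes ≡ 3 (mod 4) appear to even exponent (or don't appear), so by the two-squares theorem n IS expressible as a sum of two squares.
Step 3: Build a representation. Here n = 101 · 113 is a product of primes ≡ 1 (mod 4). Each prime p ≡ 1 (mod 4) is itself a sum of two squares; find a² by testing p − a² for a perfect square:
  101: 101 − 1² = 100 = 10² ⇒ 101 = 1² + 10².
  113: 113 − 1² = 112, 113 − 2² = 109, 113 − 3² = 104, 113 − 4² = 97, 113 − 5² = 88, 113 − 6² = 77, 113 − 7² = 64 = 8² ⇒ 113 = 7² + 8².
  Combine using the Brahmagupta–Fibonacci identity (a² + b²)(c² + d²) = (ac − bd)² + (ad + bc)² = (ac + bd)² + (ad − bc)²:
  101 · 113 = 11413: from (1² + 10²)(7² + 8²), take (1·7 − 10·8, 1·8 + 10·7) = (7 − 80, 8 + 70) = (-73, 78); dropping signs (only squares matter) gives (73, 78); check 73² + 78² = 5329 + 6084 = 11413 ✓.
Step 4: Order so x ≤ y and verify: 73² + 78² = 5329 + 6084 = 11413 = n. ✓

n = 11413 = 73² + 78² (one valid representation with x ≤ y).


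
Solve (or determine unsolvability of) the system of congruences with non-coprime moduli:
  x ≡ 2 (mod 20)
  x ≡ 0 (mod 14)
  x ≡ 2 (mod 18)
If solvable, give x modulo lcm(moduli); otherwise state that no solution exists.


Moduli 20, 14, 18 are not pairwise coprime, so CRT works modulo lcm(m_i) when all pairwise compatibility conditions hold.
Pairwise compatibility: gcd(m_i, m_j) must divide a_i - a_j for every pair.
Merge one congruence at a time:
  Start: x ≡ 2 (mod 20).
  Combine with x ≡ 0 (mod 14): gcd(20, 14) = 2; 0 - 2 = -2, which IS divisible by 2, so compatible.
    Write x = 2 + 20·t and substitute into x ≡ 0 (mod 14): 20·t ≡ 0 − 2 = -2 (mod 14).
    Divide the congruence (and modulus) by g = 2: 10·t ≡ -1 (mod 7).
    Reduce coefficients mod 7: 3·t ≡ 6 (mod 7).
    The inverse of 3 mod 7 is 5 (since 3·5 = 15 = 2·7 + 1), so t ≡ 5·6 = 30 ≡ 2 (mod 7).
    Then x = 2 + 20·2 = 42, valid modulo lcm(20, 14) = 140: x ≡ 42 (mod 140).
  Combine with x ≡ 2 (mod 18): gcd(140, 18) = 2; 2 - 42 = -40, which IS divisible by 2, so compatible.
    Write x = 42 + 140·t and substitute into x ≡ 2 (mod 18): 140·t ≡ 2 − 42 = -40 (mod 18).
    Divide the congruence (and modulus) by g = 2: 70·t ≡ -20 (mod 9).
    Reduce coefficients mod 9: 7·t ≡ 7 (mod 9).
    The inverse of 7 mod 9 is 4 (since 7·4 = 28 = 3·9 + 1), so t ≡ 4·7 = 28 ≡ 1 (mod 9).
    Then x = 42 + 140·1 = 182, valid modulo lcm(140, 18) = 1260: x ≡ 182 (mod 1260).
Verify: 182 mod 20 = 2, 182 mod 14 = 0, 182 mod 18 = 2.

x ≡ 182 (mod 1260).


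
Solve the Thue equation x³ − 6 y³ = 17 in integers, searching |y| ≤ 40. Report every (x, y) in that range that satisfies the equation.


The equation is x³ - 6y³ = 17. For fixed y, x³ = 6·y³ + 17, so a solution requires the RHS to be a perfect cube.
Strategy: iterate y from -40 to 40, compute RHS = 6·y³ + 17, and check whether it is a (positive or negative) perfect cube.
Check small values of y:
  y = 0: RHS = 17 is not a perfect cube.
  y = 1: RHS = 23 is not a perfect cube.
  y = -1: RHS = 11 is not a perfect cube.
  y = 2: RHS = 65 is not a perfect cube.
  y = -2: RHS = -31 is not a perfect cube.
  y = 3: RHS = 179 is not a perfect cube.
  y = -3: RHS = -145 is not a perfect cube.
Continuing the search up to |y| = 40 finds no solutions either.
No (x, y) in the scanned range satisfies the equation.

No integer solutions with |y| ≤ 40.


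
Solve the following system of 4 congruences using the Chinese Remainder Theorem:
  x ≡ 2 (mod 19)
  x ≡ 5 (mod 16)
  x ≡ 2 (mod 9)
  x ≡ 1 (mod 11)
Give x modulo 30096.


Product of moduli M = 19 · 16 · 9 · 11 = 30096.
Merge one congruence at a time:
  Start: x ≡ 2 (mod 19).
  Combine with x ≡ 5 (mod 16); new modulus lcm = 304.
    Write x = 2 + 19·t and substitute into x ≡ 5 (mod 16): 19·t ≡ 5 − 2 = 3 (mod 16).
    Reduce coefficients mod 16: 3·t ≡ 3 (mod 16).
    The inverse of 3 mod 16 is 11 (since 3·11 = 33 = 2·16 + 1), so t ≡ 11·3 = 33 ≡ 1 (mod 16).
    Then x = 2 + 19·1 = 21, valid modulo lcm(19, 16) = 304: x ≡ 21 (mod 304).
  Combine with x ≡ 2 (mod 9); new modulus lcm = 2736.
    Write x = 21 + 304·t and substitute into x ≡ 2 (mod 9): 304·t ≡ 2 − 21 = -19 (mod 9).
    Reduce coefficients mod 9: 7·t ≡ 8 (mod 9).
    The inverse of 7 mod 9 is 4 (since 7·4 = 28 = 3·9 + 1), so t ≡ 4·8 = 32 ≡ 5 (mod 9).
    Then x = 21 + 304·5 = 1541, valid modulo lcm(304, 9) = 2736: x ≡ 1541 (mod 2736).
  Combine with x ≡ 1 (mod 11); new modulus lcm = 30096.
    Write x = 1541 + 2736·t and substitute into x ≡ 1 (mod 11): 2736·t ≡ 1 − 1541 = -1540 (mod 11).
    Reduce coefficients mod 11: 8·t ≡ 0 (mod 11).
    The inverse of 8 mod 11 is 7 (since 8·7 = 56 = 5·11 + 1), so t ≡ 7·0 = 0 ≡ 0 (mod 11).
    Then x = 1541 + 2736·0 = 1541, valid modulo lcm(2736, 11) = 30096: x ≡ 1541 (mod 30096).
Verify against each original: 1541 mod 19 = 2, 1541 mod 16 = 5, 1541 mod 9 = 2, 1541 mod 11 = 1.

x ≡ 1541 (mod 30096).


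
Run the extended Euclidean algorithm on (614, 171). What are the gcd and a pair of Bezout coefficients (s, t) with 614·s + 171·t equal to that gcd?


Euclidean algorithm on (614, 171) — divide until remainder is 0:
  614 = 3 · 171 + 101
  171 = 1 · 101 + 70
  101 = 1 · 70 + 31
  70 = 2 · 31 + 8
  31 = 3 · 8 + 7
  8 = 1 · 7 + 1
  7 = 7 · 1 + 0
gcd(614, 171) = 1.
Track Bezout coefficients alongside the remainders: start with r₀ = 614 = a·1 + b·0 (s = 1, t = 0) and r₁ = 171 = a·0 + b·1 (s = 0, t = 1); each new remainder r_{k+1} = r_{k-1} − q_k·r_k inherits s_{k+1} = s_{k-1} − q_k·s_k, t_{k+1} = t_{k-1} − q_k·t_k, so r_k = a·s_k + b·t_k at every step:
  q = 3: r = 101, s = 1 − 3·0 = 1, t = 0 − 3·1 = -3  (check: 614·1 + 171·(-3) = 101)
  q = 1: r = 70, s = 0 − 1·1 = -1, t = 1 − 1·(-3) = 4  (check: 614·(-1) + 171·4 = 70)
  q = 1: r = 31, s = 1 − 1·(-1) = 2, t = -3 − 1·4 = -7  (check: 614·2 + 171·(-7) = 31)
  q = 2: r = 8, s = -1 − 2·2 = -5, t = 4 − 2·(-7) = 18  (check: 614·(-5) + 171·18 = 8)
  q = 3: r = 7, s = 2 − 3·(-5) = 17, t = -7 − 3·18 = -61  (check: 614·17 + 171·(-61) = 7)
  q = 1: r = 1, s = -5 − 1·17 = -22, t = 18 − 1·(-61) = 79  (check: 614·(-22) + 171·79 = 1)
The row with r = 1 (the gcd) gives the Bezout coefficients s = -22, t = 79.
Result: 614 · (-22) + 171 · (79) = 1.

gcd(614, 171) = 1; s = -22, t = 79 (check: 614·(-22) + 171·79 = 1).


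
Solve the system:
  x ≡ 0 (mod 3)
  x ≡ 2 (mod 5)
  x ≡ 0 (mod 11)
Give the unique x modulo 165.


Moduli 3, 5, 11 are pairwise coprime; by CRT there is a unique solution modulo M = 3 · 5 · 11 = 165.
Solve pairwise, accumulating the modulus:
  Start with x ≡ 0 (mod 3).
  Combine with x ≡ 2 (mod 5): since gcd(3, 5) = 1, we get a unique residue mod 15.
    Write x = 0 + 3·t and substitute into x ≡ 2 (mod 5): 3·t ≡ 2 − 0 = 2 (mod 5).
    The inverse of 3 mod 5 is 2 (since 3·2 = 6 = 1·5 + 1), so t ≡ 2·2 = 4 ≡ 4 (mod 5).
    Then x = 0 + 3·4 = 12, valid modulo lcm(3, 5) = 15: x ≡ 12 (mod 15).
  Combine with x ≡ 0 (mod 11): since gcd(15, 11) = 1, we get a unique residue mod 165.
    Write x = 12 + 15·t and substitute into x ≡ 0 (mod 11): 15·t ≡ 0 − 12 = -12 (mod 11).
    Reduce coefficients mod 11: 4·t ≡ 10 (mod 11).
    The inverse of 4 mod 11 is 3 (since 4·3 = 12 = 1·11 + 1), so t ≡ 3·10 = 30 ≡ 8 (mod 11).
    Then x = 12 + 15·8 = 132, valid modulo lcm(15, 11) = 165: x ≡ 132 (mod 165).
Verify: 132 mod 3 = 0 ✓, 132 mod 5 = 2 ✓, 132 mod 11 = 0 ✓.

x ≡ 132 (mod 165).


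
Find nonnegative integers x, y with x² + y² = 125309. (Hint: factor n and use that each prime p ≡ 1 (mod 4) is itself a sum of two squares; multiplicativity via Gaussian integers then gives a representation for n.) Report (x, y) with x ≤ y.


Step 1: Factor n = 125309 = 29^2 · 149.
Step 2: Check the mod-4 condition on each prime factor: 29 ≡ 1 (mod 4), exponent 2; 149 ≡ 1 (mod 4), exponent 1.
All primes ≡ 3 (mod 4) appear to even exponent (or don't appear), so by the two-squares theorem n IS expressible as a sum of two squares.
Step 3: Build a representation. Here n = 29 · 29 · 149 is a product of primes ≡ 1 (mod 4). Each prime p ≡ 1 (mod 4) is itself a sum of two squares; find a² by testing p − a² for a perfect square:
  29: 29 − 1² = 28, 29 − 2² = 25 = 5² ⇒ 29 = 2² + 5².
  149: 149 − 1² = 148, 149 − 2² = 145, 149 − 3² = 140, 149 − 4² = 133, 149 − 5² = 124, 149 − 6² = 113, 149 − 7² = 100 = 10² ⇒ 149 = 7² + 10².
  Combine using the Brahmagupta–Fibonacci identity (a² + b²)(c² + d²) = (ac − bd)² + (ad + bc)² = (ac + bd)² + (ad − bc)²:
  29 · 29 = 841: from (2² + 5²)(2² + 5²), take (2·2 − 5·5, 2·5 + 5·2) = (4 − 25, 10 + 10) = (-21, 20); dropping signs (only squares matter) gives (21, 20); check 21² + 20² = 441 + 400 = 841 ✓.
  841 · 149 = 125309: from (21² + 20²)(7² + 10²), take (21·7 − 20·10, 21·10 + 20·7) = (147 − 200, 210 + 140) = (-53, 350); dropping signs (only squares matter) gives (53, 350); check 53² + 350² = 2809 + 122500 = 125309 ✓.
Step 4: Order so x ≤ y and verify: 53² + 350² = 2809 + 122500 = 125309 = n. ✓

n = 125309 = 53² + 350² (one valid representation with x ≤ y).


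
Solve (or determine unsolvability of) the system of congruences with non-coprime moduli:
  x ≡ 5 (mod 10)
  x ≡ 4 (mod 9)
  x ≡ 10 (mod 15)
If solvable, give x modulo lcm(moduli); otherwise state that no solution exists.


Moduli 10, 9, 15 are not pairwise coprime, so CRT works modulo lcm(m_i) when all pairwise compatibility conditions hold.
Pairwise compatibility: gcd(m_i, m_j) must divide a_i - a_j for every pair.
Merge one congruence at a time:
  Start: x ≡ 5 (mod 10).
  Combine with x ≡ 4 (mod 9): gcd(10, 9) = 1; 4 - 5 = -1, which IS divisible by 1, so compatible.
    Write x = 5 + 10·t and substitute into x ≡ 4 (mod 9): 10·t ≡ 4 − 5 = -1 (mod 9).
    Reduce coefficients mod 9: 1·t ≡ 8 (mod 9).
    So t ≡ 8 (mod 9).
    Then x = 5 + 10·8 = 85, valid modulo lcm(10, 9) = 90: x ≡ 85 (mod 90).
  Combine with x ≡ 10 (mod 15): gcd(90, 15) = 15; 10 - 85 = -75, which IS divisible by 15, so compatible.
    Write x = 85 + 90·t and substitute into x ≡ 10 (mod 15): 90·t ≡ 10 − 85 = -75 (mod 15).
    Divide the congruence (and modulus) by g = 15: 6·t ≡ -5 (mod 1).
    Modulo 1 every t works; take t = 0.
    Then x = 85 + 90·0 = 85, valid modulo lcm(90, 15) = 90: x ≡ 85 (mod 90).
Verify: 85 mod 10 = 5, 85 mod 9 = 4, 85 mod 15 = 10.

x ≡ 85 (mod 90).


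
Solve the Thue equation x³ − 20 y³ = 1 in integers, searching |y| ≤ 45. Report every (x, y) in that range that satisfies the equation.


The equation is x³ - 20y³ = 1. For fixed y, x³ = 20·y³ + 1, so a solution requires the RHS to be a perfect cube.
Strategy: iterate y from -45 to 45, compute RHS = 20·y³ + 1, and check whether it is a (positive or negative) perfect cube.
Check small values of y:
  y = 0: RHS = 1 = (1)³ ⇒ x = 1 works.
  y = 1: RHS = 21 is not a perfect cube.
  y = -1: RHS = -19 is not a perfect cube.
  y = 2: RHS = 161 is not a perfect cube.
  y = -2: RHS = -159 is not a perfect cube.
  y = 3: RHS = 541 is not a perfect cube.
  y = -3: RHS = -539 is not a perfect cube.
Continuing, at y = -7: RHS = -6859 = (-19)³ ⇒ x = -19 works.
Searching the remaining y in |y| ≤ 45 finds no further solutions.
Collected solutions: (1, 0), (-19, -7).

Solutions (with |y| ≤ 45): (1, 0), (-19, -7).


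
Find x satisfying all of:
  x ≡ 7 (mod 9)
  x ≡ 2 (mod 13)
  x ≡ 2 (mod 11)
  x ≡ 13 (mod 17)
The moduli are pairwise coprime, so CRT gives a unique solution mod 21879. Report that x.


Product of moduli M = 9 · 13 · 11 · 17 = 21879.
Merge one congruence at a time:
  Start: x ≡ 7 (mod 9).
  Combine with x ≡ 2 (mod 13); new modulus lcm = 117.
    Write x = 7 + 9·t and substitute into x ≡ 2 (mod 13): 9·t ≡ 2 − 7 = -5 (mod 13).
    Reduce coefficients mod 13: 9·t ≡ 8 (mod 13).
    The inverse of 9 mod 13 is 3 (since 9·3 = 27 = 2·13 + 1), so t ≡ 3·8 = 24 ≡ 11 (mod 13).
    Then x = 7 + 9·11 = 106, valid modulo lcm(9, 13) = 117: x ≡ 106 (mod 117).
  Combine with x ≡ 2 (mod 11); new modulus lcm = 1287.
    Write x = 106 + 117·t and substitute into x ≡ 2 (mod 11): 117·t ≡ 2 − 106 = -104 (mod 11).
    Reduce coefficients mod 11: 7·t ≡ 6 (mod 11).
    The inverse of 7 mod 11 is 8 (since 7·8 = 56 = 5·11 + 1), so t ≡ 8·6 = 48 ≡ 4 (mod 11).
    Then x = 106 + 117·4 = 574, valid modulo lcm(117, 11) = 1287: x ≡ 574 (mod 1287).
  Combine with x ≡ 13 (mod 17); new modulus lcm = 21879.
    Write x = 574 + 1287·t and substitute into x ≡ 13 (mod 17): 1287·t ≡ 13 − 574 = -561 (mod 17).
    Reduce coefficients mod 17: 12·t ≡ 0 (mod 17).
    The inverse of 12 mod 17 is 10 (since 12·10 = 120 = 7·17 + 1), so t ≡ 10·0 = 0 ≡ 0 (mod 17).
    Then x = 574 + 1287·0 = 574, valid modulo lcm(1287, 17) = 21879: x ≡ 574 (mod 21879).
Verify against each original: 574 mod 9 = 7, 574 mod 13 = 2, 574 mod 11 = 2, 574 mod 17 = 13.

x ≡ 574 (mod 21879).


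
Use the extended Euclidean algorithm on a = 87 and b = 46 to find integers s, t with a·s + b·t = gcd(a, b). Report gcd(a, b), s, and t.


Euclidean algorithm on (87, 46) — divide until remainder is 0:
  87 = 1 · 46 + 41
  46 = 1 · 41 + 5
  41 = 8 · 5 + 1
  5 = 5 · 1 + 0
gcd(87, 46) = 1.
Track Bezout coefficients alongside the remainders: start with r₀ = 87 = a·1 + b·0 (s = 1, t = 0) and r₁ = 46 = a·0 + b·1 (s = 0, t = 1); each new remainder r_{k+1} = r_{k-1} − q_k·r_k inherits s_{k+1} = s_{k-1} − q_k·s_k, t_{k+1} = t_{k-1} − q_k·t_k, so r_k = a·s_k + b·t_k at every step:
  q = 1: r = 41, s = 1 − 1·0 = 1, t = 0 − 1·1 = -1  (check: 87·1 + 46·(-1) = 41)
  q = 1: r = 5, s = 0 − 1·1 = -1, t = 1 − 1·(-1) = 2  (check: 87·(-1) + 46·2 = 5)
  q = 8: r = 1, s = 1 − 8·(-1) = 9, t = -1 − 8·2 = -17  (check: 87·9 + 46·(-17) = 1)
The row with r = 1 (the gcd) gives the Bezout coefficients s = 9, t = -17.
Result: 87 · (9) + 46 · (-17) = 1.

gcd(87, 46) = 1; s = 9, t = -17 (check: 87·9 + 46·(-17) = 1).


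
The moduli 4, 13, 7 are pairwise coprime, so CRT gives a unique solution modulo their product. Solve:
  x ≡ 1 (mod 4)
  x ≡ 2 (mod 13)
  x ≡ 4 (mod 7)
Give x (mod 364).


Moduli 4, 13, 7 are pairwise coprime; by CRT there is a unique solution modulo M = 4 · 13 · 7 = 364.
Solve pairwise, accumulating the modulus:
  Start with x ≡ 1 (mod 4).
  Combine with x ≡ 2 (mod 13): since gcd(4, 13) = 1, we get a unique residue mod 52.
    Write x = 1 + 4·t and substitute into x ≡ 2 (mod 13): 4·t ≡ 2 − 1 = 1 (mod 13).
    The inverse of 4 mod 13 is 10 (since 4·10 = 40 = 3·13 + 1), so t ≡ 10·1 = 10 ≡ 10 (mod 13).
    Then x = 1 + 4·10 = 41, valid modulo lcm(4, 13) = 52: x ≡ 41 (mod 52).
  Combine with x ≡ 4 (mod 7): since gcd(52, 7) = 1, we get a unique residue mod 364.
    Write x = 41 + 52·t and substitute into x ≡ 4 (mod 7): 52·t ≡ 4 − 41 = -37 (mod 7).
    Reduce coefficients mod 7: 3·t ≡ 5 (mod 7).
    The inverse of 3 mod 7 is 5 (since 3·5 = 15 = 2·7 + 1), so t ≡ 5·5 = 25 ≡ 4 (mod 7).
    Then x = 41 + 52·4 = 249, valid modulo lcm(52, 7) = 364: x ≡ 249 (mod 364).
Verify: 249 mod 4 = 1 ✓, 249 mod 13 = 2 ✓, 249 mod 7 = 4 ✓.

x ≡ 249 (mod 364).


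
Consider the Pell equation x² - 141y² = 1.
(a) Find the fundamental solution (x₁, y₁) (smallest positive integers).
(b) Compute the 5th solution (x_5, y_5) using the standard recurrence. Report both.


Step 1: Find the fundamental solution (x₁, y₁) of x² - 141y² = 1.
  Expand √141 as a continued fraction. a₀ = ⌊√141⌋ = 11; iterate m_{k+1} = d_k·a_k − m_k, d_{k+1} = (141 − m_{k+1}²)/d_k, a_{k+1} = ⌊(a₀ + m_{k+1})/d_{k+1}⌋ (starting m₀ = 0, d₀ = 1), with convergents p_k = a_k·p_{k-1} + p_{k-2}, q_k = a_k·q_{k-1} + q_{k-2} (p₋₁ = 1, q₋₁ = 0):
  k = 0: a₀ = 11; p₀/q₀ = 11/1; p₀² − 141·q₀² = 121 − 141 = -20.
  k = 1: m = 11, d = 20, a = ⌊(11 + 11)/20⌋ = 1; p/q = (1·11 + 1)/(1·1 + 0) = 12/1; p² − 141·q² = 144 − 141 = 3.
  k = 2: m = 9, d = 3, a = ⌊(11 + 9)/3⌋ = 6; p/q = (6·12 + 11)/(6·1 + 1) = 83/7; p² − 141·q² = 6889 − 6909 = -20.
  k = 3: m = 9, d = 20, a = ⌊(11 + 9)/20⌋ = 1; p/q = (1·83 + 12)/(1·7 + 1) = 95/8; p² − 141·q² = 9025 − 9024 = 1.
  The first convergent with p² − 141·q² = 1 gives the fundamental solution (x₁, y₁) = (95, 8).
Step 2: Apply the recurrence (x_{n+1}, y_{n+1}) = (x₁x_n + 141y₁y_n, x₁y_n + y₁x_n) repeatedly.
  From (x_1, y_1) = (95, 8): x_2 = 95·95 + 141·8·8 = 18049; y_2 = 95·8 + 8·95 = 1520.
  From (x_2, y_2) = (18049, 1520): x_3 = 95·18049 + 141·8·1520 = 3429215; y_3 = 95·1520 + 8·18049 = 288792.
  From (x_3, y_3) = (3429215, 288792): x_4 = 95·3429215 + 141·8·288792 = 651532801; y_4 = 95·288792 + 8·3429215 = 54868960.
  From (x_4, y_4) = (651532801, 54868960): x_5 = 95·651532801 + 141·8·54868960 = 123787802975; y_5 = 95·54868960 + 8·651532801 = 10424813608.
Step 3: Verify x_5² - 141·y_5² = 15323420165377418850625 - 15323420165377418850624 = 1 (should be 1). ✓

(x_1, y_1) = (95, 8); (x_5, y_5) = (123787802975, 10424813608).


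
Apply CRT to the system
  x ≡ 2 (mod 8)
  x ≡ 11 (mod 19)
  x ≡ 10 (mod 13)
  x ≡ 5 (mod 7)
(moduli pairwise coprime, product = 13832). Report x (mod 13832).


Product of moduli M = 8 · 19 · 13 · 7 = 13832.
Merge one congruence at a time:
  Start: x ≡ 2 (mod 8).
  Combine with x ≡ 11 (mod 19); new modulus lcm = 152.
    Write x = 2 + 8·t and substitute into x ≡ 11 (mod 19): 8·t ≡ 11 − 2 = 9 (mod 19).
    The inverse of 8 mod 19 is 12 (since 8·12 = 96 = 5·19 + 1), so t ≡ 12·9 = 108 ≡ 13 (mod 19).
    Then x = 2 + 8·13 = 106, valid modulo lcm(8, 19) = 152: x ≡ 106 (mod 152).
  Combine with x ≡ 10 (mod 13); new modulus lcm = 1976.
    Write x = 106 + 152·t and substitute into x ≡ 10 (mod 13): 152·t ≡ 10 − 106 = -96 (mod 13).
    Reduce coefficients mod 13: 9·t ≡ 8 (mod 13).
    The inverse of 9 mod 13 is 3 (since 9·3 = 27 = 2·13 + 1), so t ≡ 3·8 = 24 ≡ 11 (mod 13).
    Then x = 106 + 152·11 = 1778, valid modulo lcm(152, 13) = 1976: x ≡ 1778 (mod 1976).
  Combine with x ≡ 5 (mod 7); new modulus lcm = 13832.
    Write x = 1778 + 1976·t and substitute into x ≡ 5 (mod 7): 1976·t ≡ 5 − 1778 = -1773 (mod 7).
    Reduce coefficients mod 7: 2·t ≡ 5 (mod 7).
    The inverse of 2 mod 7 is 4 (since 2·4 = 8 = 1·7 + 1), so t ≡ 4·5 = 20 ≡ 6 (mod 7).
    Then x = 1778 + 1976·6 = 13634, valid modulo lcm(1976, 7) = 13832: x ≡ 13634 (mod 13832).
Verify against each original: 13634 mod 8 = 2, 13634 mod 19 = 11, 13634 mod 13 = 10, 13634 mod 7 = 5.

x ≡ 13634 (mod 13832).


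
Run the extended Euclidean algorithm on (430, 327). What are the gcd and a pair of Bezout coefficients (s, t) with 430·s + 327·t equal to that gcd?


Euclidean algorithm on (430, 327) — divide until remainder is 0:
  430 = 1 · 327 + 103
  327 = 3 · 103 + 18
  103 = 5 · 18 + 13
  18 = 1 · 13 + 5
  13 = 2 · 5 + 3
  5 = 1 · 3 + 2
  3 = 1 · 2 + 1
  2 = 2 · 1 + 0
gcd(430, 327) = 1.
Track Bezout coefficients alongside the remainders: start with r₀ = 430 = a·1 + b·0 (s = 1, t = 0) and r₁ = 327 = a·0 + b·1 (s = 0, t = 1); each new remainder r_{k+1} = r_{k-1} − q_k·r_k inherits s_{k+1} = s_{k-1} − q_k·s_k, t_{k+1} = t_{k-1} − q_k·t_k, so r_k = a·s_k + b·t_k at every step:
  q = 1: r = 103, s = 1 − 1·0 = 1, t = 0 − 1·1 = -1  (check: 430·1 + 327·(-1) = 103)
  q = 3: r = 18, s = 0 − 3·1 = -3, t = 1 − 3·(-1) = 4  (check: 430·(-3) + 327·4 = 18)
  q = 5: r = 13, s = 1 − 5·(-3) = 16, t = -1 − 5·4 = -21  (check: 430·16 + 327·(-21) = 13)
  q = 1: r = 5, s = -3 − 1·16 = -19, t = 4 − 1·(-21) = 25  (check: 430·(-19) + 327·25 = 5)
  q = 2: r = 3, s = 16 − 2·(-19) = 54, t = -21 − 2·25 = -71  (check: 430·54 + 327·(-71) = 3)
  q = 1: r = 2, s = -19 − 1·54 = -73, t = 25 − 1·(-71) = 96  (check: 430·(-73) + 327·96 = 2)
  q = 1: r = 1, s = 54 − 1·(-73) = 127, t = -71 − 1·96 = -167  (check: 430·127 + 327·(-167) = 1)
The row with r = 1 (the gcd) gives the Bezout coefficients s = 127, t = -167.
Result: 430 · (127) + 327 · (-167) = 1.

gcd(430, 327) = 1; s = 127, t = -167 (check: 430·127 + 327·(-167) = 1).


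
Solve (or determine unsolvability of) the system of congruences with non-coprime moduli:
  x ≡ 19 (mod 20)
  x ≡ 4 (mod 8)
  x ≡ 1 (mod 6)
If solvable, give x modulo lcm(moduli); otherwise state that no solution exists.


Moduli 20, 8, 6 are not pairwise coprime, so CRT works modulo lcm(m_i) when all pairwise compatibility conditions hold.
Pairwise compatibility: gcd(m_i, m_j) must divide a_i - a_j for every pair.
Merge one congruence at a time:
  Start: x ≡ 19 (mod 20).
  Combine with x ≡ 4 (mod 8): gcd(20, 8) = 4, and 4 - 19 = -15 is NOT divisible by 4.
    ⇒ system is inconsistent (no integer solution).

No solution (the system is inconsistent).


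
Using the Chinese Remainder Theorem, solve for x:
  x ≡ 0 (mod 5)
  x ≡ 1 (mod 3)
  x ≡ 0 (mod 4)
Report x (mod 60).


Moduli 5, 3, 4 are pairwise coprime; by CRT there is a unique solution modulo M = 5 · 3 · 4 = 60.
Solve pairwise, accumulating the modulus:
  Start with x ≡ 0 (mod 5).
  Combine with x ≡ 1 (mod 3): since gcd(5, 3) = 1, we get a unique residue mod 15.
    Write x = 0 + 5·t and substitute into x ≡ 1 (mod 3): 5·t ≡ 1 − 0 = 1 (mod 3).
    Reduce coefficients mod 3: 2·t ≡ 1 (mod 3).
    The inverse of 2 mod 3 is 2 (since 2·2 = 4 = 1·3 + 1), so t ≡ 2·1 = 2 ≡ 2 (mod 3).
    Then x = 0 + 5·2 = 10, valid modulo lcm(5, 3) = 15: x ≡ 10 (mod 15).
  Combine with x ≡ 0 (mod 4): since gcd(15, 4) = 1, we get a unique residue mod 60.
    Write x = 10 + 15·t and substitute into x ≡ 0 (mod 4): 15·t ≡ 0 − 10 = -10 (mod 4).
    Reduce coefficients mod 4: 3·t ≡ 2 (mod 4).
    The inverse of 3 mod 4 is 3 (since 3·3 = 9 = 2·4 + 1), so t ≡ 3·2 = 6 ≡ 2 (mod 4).
    Then x = 10 + 15·2 = 40, valid modulo lcm(15, 4) = 60: x ≡ 40 (mod 60).
Verify: 40 mod 5 = 0 ✓, 40 mod 3 = 1 ✓, 40 mod 4 = 0 ✓.

x ≡ 40 (mod 60).


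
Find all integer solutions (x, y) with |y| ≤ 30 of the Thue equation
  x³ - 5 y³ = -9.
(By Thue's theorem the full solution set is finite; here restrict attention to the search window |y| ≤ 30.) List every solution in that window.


The equation is x³ - 5y³ = -9. For fixed y, x³ = 5·y³ − 9, so a solution requires the RHS to be a perfect cube.
Strategy: iterate y from -30 to 30, compute RHS = 5·y³ − 9, and check whether it is a (positive or negative) perfect cube.
Check small values of y:
  y = 0: RHS = -9 is not a perfect cube.
  y = 1: RHS = -4 is not a perfect cube.
  y = -1: RHS = -14 is not a perfect cube.
  y = 2: RHS = 31 is not a perfect cube.
  y = -2: RHS = -49 is not a perfect cube.
  y = 3: RHS = 126 is not a perfect cube.
  y = -3: RHS = -144 is not a perfect cube.
Continuing the search up to |y| = 30 finds no solutions either.
No (x, y) in the scanned range satisfies the equation.

No integer solutions with |y| ≤ 30.


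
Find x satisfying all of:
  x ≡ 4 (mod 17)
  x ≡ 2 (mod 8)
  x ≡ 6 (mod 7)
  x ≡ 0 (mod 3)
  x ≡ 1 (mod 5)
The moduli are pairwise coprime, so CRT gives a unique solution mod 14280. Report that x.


Product of moduli M = 17 · 8 · 7 · 3 · 5 = 14280.
Merge one congruence at a time:
  Start: x ≡ 4 (mod 17).
  Combine with x ≡ 2 (mod 8); new modulus lcm = 136.
    Write x = 4 + 17·t and substitute into x ≡ 2 (mod 8): 17·t ≡ 2 − 4 = -2 (mod 8).
    Reduce coefficients mod 8: 1·t ≡ 6 (mod 8).
    So t ≡ 6 (mod 8).
    Then x = 4 + 17·6 = 106, valid modulo lcm(17, 8) = 136: x ≡ 106 (mod 136).
  Combine with x ≡ 6 (mod 7); new modulus lcm = 952.
    Write x = 106 + 136·t and substitute into x ≡ 6 (mod 7): 136·t ≡ 6 − 106 = -100 (mod 7).
    Reduce coefficients mod 7: 3·t ≡ 5 (mod 7).
    The inverse of 3 mod 7 is 5 (since 3·5 = 15 = 2·7 + 1), so t ≡ 5·5 = 25 ≡ 4 (mod 7).
    Then x = 106 + 136·4 = 650, valid modulo lcm(136, 7) = 952: x ≡ 650 (mod 952).
  Combine with x ≡ 0 (mod 3); new modulus lcm = 2856.
    Write x = 650 + 952·t and substitute into x ≡ 0 (mod 3): 952·t ≡ 0 − 650 = -650 (mod 3).
    Reduce coefficients mod 3: 1·t ≡ 1 (mod 3).
    So t ≡ 1 (mod 3).
    Then x = 650 + 952·1 = 1602, valid modulo lcm(952, 3) = 2856: x ≡ 1602 (mod 2856).
  Combine with x ≡ 1 (mod 5); new modulus lcm = 14280.
    Write x = 1602 + 2856·t and substitute into x ≡ 1 (mod 5): 2856·t ≡ 1 − 1602 = -1601 (mod 5).
    Reduce coefficients mod 5: 1·t ≡ 4 (mod 5).
    So t ≡ 4 (mod 5).
    Then x = 1602 + 2856·4 = 13026, valid modulo lcm(2856, 5) = 14280: x ≡ 13026 (mod 14280).
Verify against each original: 13026 mod 17 = 4, 13026 mod 8 = 2, 13026 mod 7 = 6, 13026 mod 3 = 0, 13026 mod 5 = 1.

x ≡ 13026 (mod 14280).


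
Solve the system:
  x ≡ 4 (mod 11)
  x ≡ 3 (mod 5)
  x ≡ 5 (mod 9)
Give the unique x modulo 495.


Moduli 11, 5, 9 are pairwise coprime; by CRT there is a unique solution modulo M = 11 · 5 · 9 = 495.
Solve pairwise, accumulating the modulus:
  Start with x ≡ 4 (mod 11).
  Combine with x ≡ 3 (mod 5): since gcd(11, 5) = 1, we get a unique residue mod 55.
    Write x = 4 + 11·t and substitute into x ≡ 3 (mod 5): 11·t ≡ 3 − 4 = -1 (mod 5).
    Reduce coefficients mod 5: 1·t ≡ 4 (mod 5).
    So t ≡ 4 (mod 5).
    Then x = 4 + 11·4 = 48, valid modulo lcm(11, 5) = 55: x ≡ 48 (mod 55).
  Combine with x ≡ 5 (mod 9): since gcd(55, 9) = 1, we get a unique residue mod 495.
    Write x = 48 + 55·t and substitute into x ≡ 5 (mod 9): 55·t ≡ 5 − 48 = -43 (mod 9).
    Reduce coefficients mod 9: 1·t ≡ 2 (mod 9).
    So t ≡ 2 (mod 9).
    Then x = 48 + 55·2 = 158, valid modulo lcm(55, 9) = 495: x ≡ 158 (mod 495).
Verify: 158 mod 11 = 4 ✓, 158 mod 5 = 3 ✓, 158 mod 9 = 5 ✓.

x ≡ 158 (mod 495).


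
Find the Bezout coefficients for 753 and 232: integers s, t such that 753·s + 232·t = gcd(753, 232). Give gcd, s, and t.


Euclidean algorithm on (753, 232) — divide until remainder is 0:
  753 = 3 · 232 + 57
  232 = 4 · 57 + 4
  57 = 14 · 4 + 1
  4 = 4 · 1 + 0
gcd(753, 232) = 1.
Track Bezout coefficients alongside the remainders: start with r₀ = 753 = a·1 + b·0 (s = 1, t = 0) and r₁ = 232 = a·0 + b·1 (s = 0, t = 1); each new remainder r_{k+1} = r_{k-1} − q_k·r_k inherits s_{k+1} = s_{k-1} − q_k·s_k, t_{k+1} = t_{k-1} − q_k·t_k, so r_k = a·s_k + b·t_k at every step:
  q = 3: r = 57, s = 1 − 3·0 = 1, t = 0 − 3·1 = -3  (check: 753·1 + 232·(-3) = 57)
  q = 4: r = 4, s = 0 − 4·1 = -4, t = 1 − 4·(-3) = 13  (check: 753·(-4) + 232·13 = 4)
  q = 14: r = 1, s = 1 − 14·(-4) = 57, t = -3 − 14·13 = -185  (check: 753·57 + 232·(-185) = 1)
The row with r = 1 (the gcd) gives the Bezout coefficients s = 57, t = -185.
Result: 753 · (57) + 232 · (-185) = 1.

gcd(753, 232) = 1; s = 57, t = -185 (check: 753·57 + 232·(-185) = 1).


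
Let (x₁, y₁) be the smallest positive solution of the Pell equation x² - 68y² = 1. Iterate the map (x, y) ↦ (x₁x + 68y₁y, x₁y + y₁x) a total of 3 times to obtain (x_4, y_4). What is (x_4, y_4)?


Step 1: Find the fundamental solution (x₁, y₁) of x² - 68y² = 1.
  Expand √68 as a continued fraction. a₀ = ⌊√68⌋ = 8; iterate m_{k+1} = d_k·a_k − m_k, d_{k+1} = (68 − m_{k+1}²)/d_k, a_{k+1} = ⌊(a₀ + m_{k+1})/d_{k+1}⌋ (starting m₀ = 0, d₀ = 1), with convergents p_k = a_k·p_{k-1} + p_{k-2}, q_k = a_k·q_{k-1} + q_{k-2} (p₋₁ = 1, q₋₁ = 0):
  k = 0: a₀ = 8; p₀/q₀ = 8/1; p₀² − 68·q₀² = 64 − 68 = -4.
  k = 1: m = 8, d = 4, a = ⌊(8 + 8)/4⌋ = 4; p/q = (4·8 + 1)/(4·1 + 0) = 33/4; p² − 68·q² = 1089 − 1088 = 1.
  The first convergent with p² − 68·q² = 1 gives the fundamental solution (x₁, y₁) = (33, 4).
Step 2: Apply the recurrence (x_{n+1}, y_{n+1}) = (x₁x_n + 68y₁y_n, x₁y_n + y₁x_n) repeatedly.
  From (x_1, y_1) = (33, 4): x_2 = 33·33 + 68·4·4 = 2177; y_2 = 33·4 + 4·33 = 264.
  From (x_2, y_2) = (2177, 264): x_3 = 33·2177 + 68·4·264 = 143649; y_3 = 33·264 + 4·2177 = 17420.
  From (x_3, y_3) = (143649, 17420): x_4 = 33·143649 + 68·4·17420 = 9478657; y_4 = 33·17420 + 4·143649 = 1149456.
Step 3: Verify x_4² - 68·y_4² = 89844938523649 - 89844938523648 = 1 (should be 1). ✓

(x_1, y_1) = (33, 4); (x_4, y_4) = (9478657, 1149456).


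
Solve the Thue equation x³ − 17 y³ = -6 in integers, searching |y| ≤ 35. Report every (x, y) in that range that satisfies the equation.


The equation is x³ - 17y³ = -6. For fixed y, x³ = 17·y³ − 6, so a solution requires the RHS to be a perfect cube.
Strategy: iterate y from -35 to 35, compute RHS = 17·y³ − 6, and check whether it is a (positive or negative) perfect cube.
Check small values of y:
  y = 0: RHS = -6 is not a perfect cube.
  y = 1: RHS = 11 is not a perfect cube.
  y = -1: RHS = -23 is not a perfect cube.
  y = 2: RHS = 130 is not a perfect cube.
  y = -2: RHS = -142 is not a perfect cube.
  y = 3: RHS = 453 is not a perfect cube.
  y = -3: RHS = -465 is not a perfect cube.
Continuing the search up to |y| = 35 finds no solutions either.
No (x, y) in the scanned range satisfies the equation.

No integer solutions with |y| ≤ 35.


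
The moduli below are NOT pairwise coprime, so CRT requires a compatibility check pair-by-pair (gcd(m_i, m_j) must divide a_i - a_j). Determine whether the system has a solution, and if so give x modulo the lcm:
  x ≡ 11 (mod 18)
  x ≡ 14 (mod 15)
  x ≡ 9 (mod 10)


Moduli 18, 15, 10 are not pairwise coprime, so CRT works modulo lcm(m_i) when all pairwise compatibility conditions hold.
Pairwise compatibility: gcd(m_i, m_j) must divide a_i - a_j for every pair.
Merge one congruence at a time:
  Start: x ≡ 11 (mod 18).
  Combine with x ≡ 14 (mod 15): gcd(18, 15) = 3; 14 - 11 = 3, which IS divisible by 3, so compatible.
    Write x = 11 + 18·t and substitute into x ≡ 14 (mod 15): 18·t ≡ 14 − 11 = 3 (mod 15).
    Divide the congruence (and modulus) by g = 3: 6·t ≡ 1 (mod 5).
    Reduce coefficients mod 5: 1·t ≡ 1 (mod 5).
    So t ≡ 1 (mod 5).
    Then x = 11 + 18·1 = 29, valid modulo lcm(18, 15) = 90: x ≡ 29 (mod 90).
  Combine with x ≡ 9 (mod 10): gcd(90, 10) = 10; 9 - 29 = -20, which IS divisible by 10, so compatible.
    Write x = 29 + 90·t and substitute into x ≡ 9 (mod 10): 90·t ≡ 9 − 29 = -20 (mod 10).
    Divide the congruence (and modulus) by g = 10: 9·t ≡ -2 (mod 1).
    Modulo 1 every t works; take t = 0.
    Then x = 29 + 90·0 = 29, valid modulo lcm(90, 10) = 90: x ≡ 29 (mod 90).
Verify: 29 mod 18 = 11, 29 mod 15 = 14, 29 mod 10 = 9.

x ≡ 29 (mod 90).
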